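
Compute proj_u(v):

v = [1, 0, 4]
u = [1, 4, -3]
v·u = (1)(1) + (0)(4) + (4)(-3) = -11
u·u = (1)² + (4)² + (-3)² = 26
proj_u(v) = (v·u / u·u) × u = (-11/26) × u

proj_u(v) = [-11/26, -22/13, 33/26]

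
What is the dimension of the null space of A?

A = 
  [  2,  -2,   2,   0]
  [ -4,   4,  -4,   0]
nullity(A) = 3

Row reduce:
R2 → R2 + (2)·R1
REF = 
  [  2,  -2,   2,   0]
  [  0,   0,   0,   0]
Pivot columns: 1 → 1 pivot.
rank(A) = 1, so nullity(A) = 4 - 1 = 3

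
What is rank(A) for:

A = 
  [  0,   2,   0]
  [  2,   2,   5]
Row reduce:
Swap R1 ↔ R2
REF = 
  [  2,   2,   5]
  [  0,   2,   0]
Pivot columns: 1, 2 → 2 pivots.

rank(A) = 2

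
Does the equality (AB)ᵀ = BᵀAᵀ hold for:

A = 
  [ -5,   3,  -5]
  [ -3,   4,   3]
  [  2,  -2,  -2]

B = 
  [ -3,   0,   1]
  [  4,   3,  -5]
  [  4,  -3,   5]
Yes

(AB)ᵀ = 
  [  7,  37, -22]
  [ 24,   3,   0]
  [-45,  -8,   2]

BᵀAᵀ = 
  [  7,  37, -22]
  [ 24,   3,   0]
  [-45,  -8,   2]

Both sides are equal — this is the standard identity (AB)ᵀ = BᵀAᵀ, which holds for all A, B.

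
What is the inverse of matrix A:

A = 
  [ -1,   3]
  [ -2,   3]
det(A) = (-1)(3) - (3)(-2) = 3
For a 2×2 matrix, A⁻¹ = (1/det(A)) · [[d, -b], [-c, a]]
    = (1/3) · [[3, -3], [2, -1]]

A⁻¹ = 
  [   1,   -1]
  [ 2/3, -1/3]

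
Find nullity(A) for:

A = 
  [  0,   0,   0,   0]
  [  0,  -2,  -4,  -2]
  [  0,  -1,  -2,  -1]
nullity(A) = 3

Row reduce:
Swap R1 ↔ R2
R3 → R3 - (1/2)·R1
REF = 
  [  0,  -2,  -4,  -2]
  [  0,   0,   0,   0]
  [  0,   0,   0,   0]
Pivot columns: 2 → 1 pivot.
rank(A) = 1, so nullity(A) = 4 - 1 = 3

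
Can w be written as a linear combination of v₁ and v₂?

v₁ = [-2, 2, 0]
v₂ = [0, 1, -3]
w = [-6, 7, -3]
Yes

Form the augmented matrix and row-reduce:
[v₁|v₂|w] = 
  [ -2,   0,  -6]
  [  2,   1,   7]
  [  0,  -3,  -3]
R2 → R2 + (1)·R1
R3 → R3 + (3)·R2
REF = 
  [ -2,   0,  -6]
  [  0,   1,   1]
  [  0,   0,   0]

No row of the form [0 0 | nonzero], so the system is consistent. Back-substitution gives c₁ = 3, c₂ = 1: w = (3)·v₁ + (1)·v₂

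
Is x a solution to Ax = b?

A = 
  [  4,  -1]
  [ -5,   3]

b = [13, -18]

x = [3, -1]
Yes

Ax = [13, -18] = b ✓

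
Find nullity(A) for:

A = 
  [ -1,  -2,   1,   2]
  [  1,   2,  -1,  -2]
nullity(A) = 3

Row reduce:
R2 → R2 + (1)·R1
REF = 
  [ -1,  -2,   1,   2]
  [  0,   0,   0,   0]
Pivot columns: 1 → 1 pivot.
rank(A) = 1, so nullity(A) = 4 - 1 = 3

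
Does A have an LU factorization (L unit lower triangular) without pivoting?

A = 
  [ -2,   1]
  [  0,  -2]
Yes.
A[1,1] = -2 ≠ 0, so Gaussian elimination proceeds without a row swap: multiplier ℓ₂₁ = (0)/(-2) = 0, and U[2,2] = -2 - (0)(1) = -2.
L = 
  [  1,   0]
  [  0,   1]
U = 
  [ -2,   1]
  [  0,  -2]
Check row 2 of LU: [(0)(-2), (0)(1) + (-2)] = [0, -2] = row 2 of A ✓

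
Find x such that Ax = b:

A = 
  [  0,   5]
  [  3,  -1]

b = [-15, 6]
Row reduce the augmented matrix [A|b]:
Swap R1 ↔ R2
REF = 
  [  3,  -1,   6]
  [  0,   5, -15]

Back-substitution:
x₂ = (-15) / 5 = -3
x₁ = (6 - (-1)(-3)) / 3 = 1

x = [1, -3]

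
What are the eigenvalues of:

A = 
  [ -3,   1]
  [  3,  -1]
λ = 0, -4

tr(A) = -4, det(A) = 0
Characteristic polynomial: λ² - tr(A)λ + det(A) = λ² + 4λ
λ² + 4λ = λ(λ + 4)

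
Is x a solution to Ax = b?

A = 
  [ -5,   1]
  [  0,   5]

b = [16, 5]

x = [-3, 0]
No

Ax = [15, 0] ≠ b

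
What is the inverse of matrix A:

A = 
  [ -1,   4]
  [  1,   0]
det(A) = (-1)(0) - (4)(1) = -4
For a 2×2 matrix, A⁻¹ = (1/det(A)) · [[d, -b], [-c, a]]
    = (-1/4) · [[0, -4], [-1, -1]]

A⁻¹ = 
  [  0,   1]
  [1/4, 1/4]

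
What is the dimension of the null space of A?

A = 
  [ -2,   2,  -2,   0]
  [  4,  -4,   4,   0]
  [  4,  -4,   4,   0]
nullity(A) = 3

Row reduce:
R2 → R2 + (2)·R1
R3 → R3 + (2)·R1
REF = 
  [ -2,   2,  -2,   0]
  [  0,   0,   0,   0]
  [  0,   0,   0,   0]
Pivot columns: 1 → 1 pivot.
rank(A) = 1, so nullity(A) = 4 - 1 = 3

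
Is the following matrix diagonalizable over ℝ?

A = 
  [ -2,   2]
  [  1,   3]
Yes

tr(A) = 1, det(A) = -8
Characteristic polynomial: λ² - tr(A)λ + det(A) = λ² - λ - 8
λ² - λ - 8 = 0  ⇒  λ = (1 ± √((-1)² - 4·(-8)))/2 = (1 ± √(33))/2
  = (1 + √33)/2,  (1 - √33)/2
Eigenvalues: (1 + √33)/2, (1 - √33)/2  (≈ 3.372, -2.372)
The two irrational eigenvalues are distinct (simple), so each has alg. mult. = geom. mult. = 1.
Sum of geometric multiplicities equals n, so A has n independent eigenvectors.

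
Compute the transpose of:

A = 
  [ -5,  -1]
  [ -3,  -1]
Aᵀ = 
  [ -5,  -3]
  [ -1,  -1]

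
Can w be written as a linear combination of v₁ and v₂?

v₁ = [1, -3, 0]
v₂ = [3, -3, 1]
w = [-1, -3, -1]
Yes

Form the augmented matrix and row-reduce:
[v₁|v₂|w] = 
  [  1,   3,  -1]
  [ -3,  -3,  -3]
  [  0,   1,  -1]
R2 → R2 + (3)·R1
R3 → R3 - (1/6)·R2
REF = 
  [  1,   3,  -1]
  [  0,   6,  -6]
  [  0,   0,   0]

No row of the form [0 0 | nonzero], so the system is consistent. Back-substitution gives c₁ = 2, c₂ = -1: w = (2)·v₁ + (-1)·v₂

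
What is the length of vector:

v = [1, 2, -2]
3

||v||₂ = √((1)² + (2)² + (-2)²) = √9 = 3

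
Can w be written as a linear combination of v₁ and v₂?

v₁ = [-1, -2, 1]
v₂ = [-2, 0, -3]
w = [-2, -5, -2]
No

Form the augmented matrix and row-reduce:
[v₁|v₂|w] = 
  [ -1,  -2,  -2]
  [ -2,   0,  -5]
  [  1,  -3,  -2]
R2 → R2 - (2)·R1
R3 → R3 + (1)·R1
R3 → R3 + (5/4)·R2
REF = 
  [   -1,    -2,    -2]
  [    0,     4,    -1]
  [    0,     0, -21/4]

Row 3 reads [0 0 | -21/4], i.e. 0 = -21/4, so the system is inconsistent and w ∉ span{v₁, v₂}.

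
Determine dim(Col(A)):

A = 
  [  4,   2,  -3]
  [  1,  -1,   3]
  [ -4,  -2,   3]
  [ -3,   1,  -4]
dim(Col(A)) = 2

Row reduce:
R2 → R2 - (1/4)·R1
R3 → R3 + (1)·R1
R4 → R4 + (3/4)·R1
R4 → R4 + (5/3)·R2
REF = 
  [   4,    2,   -3]
  [   0, -3/2, 15/4]
  [   0,    0,    0]
  [   0,    0,    0]
Pivot columns: 1, 2 → 2 pivots.
dim(Col(A)) = number of pivot columns = 2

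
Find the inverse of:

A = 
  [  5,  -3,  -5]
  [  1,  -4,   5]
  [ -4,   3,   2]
det(A) = (5)·((-4)(2) - (5)(3)) - (-3)·((1)(2) - (5)(-4)) + (-5)·((1)(3) - (-4)(-4))
  = (5)(-23) - (-3)(22) + (-5)(-13)
  = 16
det(A) = 16 ≠ 0, so A is invertible.

Cofactors Cᵢⱼ = (-1)ⁱ⁺ʲ·Mᵢⱼ:
C = 
  [-23, -22, -13]
  [ -9, -10,  -3]
  [-35, -30, -17]

adj(A) = Cᵀ:
adj(A) = 
  [-23,  -9, -35]
  [-22, -10, -30]
  [-13,  -3, -17]

A⁻¹ = (1/16) · adj(A):
A⁻¹ = 
  [-23/16,  -9/16, -35/16]
  [ -11/8,   -5/8,  -15/8]
  [-13/16,  -3/16, -17/16]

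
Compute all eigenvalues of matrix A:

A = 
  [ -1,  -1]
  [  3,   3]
λ = 2, 0

tr(A) = 2, det(A) = 0
Characteristic polynomial: λ² - tr(A)λ + det(A) = λ² - 2λ
λ² - 2λ = λ(λ - 2)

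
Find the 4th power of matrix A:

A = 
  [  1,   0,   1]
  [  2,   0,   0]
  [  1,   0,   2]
A^4 = 
  [ 13,   0,  21]
  [ 10,   0,  16]
  [ 21,   0,  34]

A² = A·A:
A²[1,1] = (1)(1) + (0)(2) + (1)(1) = 2
A²[1,2] = (1)(0) + (0)(0) + (1)(0) = 0
A²[1,3] = (1)(1) + (0)(0) + (1)(2) = 3
A²[2,1] = (2)(1) + (0)(2) + (0)(1) = 2
A²[2,2] = (2)(0) + (0)(0) + (0)(0) = 0
A²[2,3] = (2)(1) + (0)(0) + (0)(2) = 2
A²[3,1] = (1)(1) + (0)(2) + (2)(1) = 3
A²[3,2] = (1)(0) + (0)(0) + (2)(0) = 0
A²[3,3] = (1)(1) + (0)(0) + (2)(2) = 5
A² = 
  [  2,   0,   3]
  [  2,   0,   2]
  [  3,   0,   5]

A^3 = A^2·A:
A^3[1,1] = (2)(1) + (0)(2) + (3)(1) = 5
A^3[1,2] = (2)(0) + (0)(0) + (3)(0) = 0
A^3[1,3] = (2)(1) + (0)(0) + (3)(2) = 8
A^3[2,1] = (2)(1) + (0)(2) + (2)(1) = 4
A^3[2,2] = (2)(0) + (0)(0) + (2)(0) = 0
A^3[2,3] = (2)(1) + (0)(0) + (2)(2) = 6
A^3[3,1] = (3)(1) + (0)(2) + (5)(1) = 8
A^3[3,2] = (3)(0) + (0)(0) + (5)(0) = 0
A^3[3,3] = (3)(1) + (0)(0) + (5)(2) = 13
A^3 = 
  [  5,   0,   8]
  [  4,   0,   6]
  [  8,   0,  13]

A^4 = A^3·A:
A^4[1,1] = (5)(1) + (0)(2) + (8)(1) = 13
A^4[1,2] = (5)(0) + (0)(0) + (8)(0) = 0
A^4[1,3] = (5)(1) + (0)(0) + (8)(2) = 21
A^4[2,1] = (4)(1) + (0)(2) + (6)(1) = 10
A^4[2,2] = (4)(0) + (0)(0) + (6)(0) = 0
A^4[2,3] = (4)(1) + (0)(0) + (6)(2) = 16
A^4[3,1] = (8)(1) + (0)(2) + (13)(1) = 21
A^4[3,2] = (8)(0) + (0)(0) + (13)(0) = 0
A^4[3,3] = (8)(1) + (0)(0) + (13)(2) = 34
A^4 = 
  [ 13,   0,  21]
  [ 10,   0,  16]
  [ 21,   0,  34]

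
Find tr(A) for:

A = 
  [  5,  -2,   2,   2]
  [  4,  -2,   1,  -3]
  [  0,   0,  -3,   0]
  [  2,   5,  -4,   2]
2

tr(A) = 5 + -2 + -3 + 2 = 2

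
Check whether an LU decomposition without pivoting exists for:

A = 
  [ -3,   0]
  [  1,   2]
Yes.
A[1,1] = -3 ≠ 0, so Gaussian elimination proceeds without a row swap: multiplier ℓ₂₁ = (1)/(-3) = -1/3, and U[2,2] = 2 - (-1/3)(0) = 2.
L = 
  [   1,    0]
  [-1/3,    1]
U = 
  [ -3,   0]
  [  0,   2]
Check row 2 of LU: [(-1/3)(-3), (-1/3)(0) + 2] = [1, 2] = row 2 of A ✓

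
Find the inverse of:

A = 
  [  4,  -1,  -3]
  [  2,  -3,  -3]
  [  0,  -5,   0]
det(A) = (4)·((-3)(0) - (-3)(-5)) - (-1)·((2)(0) - (-3)(0)) + (-3)·((2)(-5) - (-3)(0))
  = (4)(-15) - (-1)(0) + (-3)(-10)
  = -30
det(A) = -30 ≠ 0, so A is invertible.

Cofactors Cᵢⱼ = (-1)ⁱ⁺ʲ·Mᵢⱼ:
C = 
  [-15,   0, -10]
  [ 15,   0,  20]
  [ -6,   6, -10]

adj(A) = Cᵀ:
adj(A) = 
  [-15,  15,  -6]
  [  0,   0,   6]
  [-10,  20, -10]

A⁻¹ = (-1/30) · adj(A):
A⁻¹ = 
  [ 1/2, -1/2,  1/5]
  [   0,    0, -1/5]
  [ 1/3, -2/3,  1/3]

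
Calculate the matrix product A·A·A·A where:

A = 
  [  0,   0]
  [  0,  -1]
A² = A·A:
A²[1,1] = (0)(0) + (0)(0) = 0
A²[1,2] = (0)(0) + (0)(-1) = 0
A²[2,1] = (0)(0) + (-1)(0) = 0
A²[2,2] = (0)(0) + (-1)(-1) = 1
A² = 
  [  0,   0]
  [  0,   1]

A^3 = A^2·A:
A^3[1,1] = (0)(0) + (0)(0) = 0
A^3[1,2] = (0)(0) + (0)(-1) = 0
A^3[2,1] = (0)(0) + (1)(0) = 0
A^3[2,2] = (0)(0) + (1)(-1) = -1
A^3 = 
  [  0,   0]
  [  0,  -1]

A^4 = A^3·A:
A^4[1,1] = (0)(0) + (0)(0) = 0
A^4[1,2] = (0)(0) + (0)(-1) = 0
A^4[2,1] = (0)(0) + (-1)(0) = 0
A^4[2,2] = (0)(0) + (-1)(-1) = 1
A^4 = 
  [  0,   0]
  [  0,   1]

Therefore
A^4 = 
  [  0,   0]
  [  0,   1]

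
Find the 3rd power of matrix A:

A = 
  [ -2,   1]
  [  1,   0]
A² = A·A:
A²[1,1] = (-2)(-2) + (1)(1) = 5
A²[1,2] = (-2)(1) + (1)(0) = -2
A²[2,1] = (1)(-2) + (0)(1) = -2
A²[2,2] = (1)(1) + (0)(0) = 1
A² = 
  [  5,  -2]
  [ -2,   1]

A^3 = A^2·A:
A^3[1,1] = (5)(-2) + (-2)(1) = -12
A^3[1,2] = (5)(1) + (-2)(0) = 5
A^3[2,1] = (-2)(-2) + (1)(1) = 5
A^3[2,2] = (-2)(1) + (1)(0) = -2
A^3 = 
  [-12,   5]
  [  5,  -2]

Therefore
A^3 = 
  [-12,   5]
  [  5,  -2]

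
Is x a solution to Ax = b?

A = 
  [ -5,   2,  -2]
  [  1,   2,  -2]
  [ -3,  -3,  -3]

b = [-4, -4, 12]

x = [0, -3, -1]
Yes

Ax = [-4, -4, 12] = b ✓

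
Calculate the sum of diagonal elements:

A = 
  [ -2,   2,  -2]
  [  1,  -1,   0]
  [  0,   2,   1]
-2

tr(A) = -2 + -1 + 1 = -2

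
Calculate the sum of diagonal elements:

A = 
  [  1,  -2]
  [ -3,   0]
1

tr(A) = 1 + 0 = 1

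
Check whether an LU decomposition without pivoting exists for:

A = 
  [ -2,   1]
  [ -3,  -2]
Yes.
A[1,1] = -2 ≠ 0, so Gaussian elimination proceeds without a row swap: multiplier ℓ₂₁ = (-3)/(-2) = 3/2, and U[2,2] = -2 - (3/2)(1) = -7/2.
L = 
  [  1,   0]
  [3/2,   1]
U = 
  [  -2,    1]
  [   0, -7/2]
Check row 2 of LU: [(3/2)(-2), (3/2)(1) + (-7/2)] = [-3, -2] = row 2 of A ✓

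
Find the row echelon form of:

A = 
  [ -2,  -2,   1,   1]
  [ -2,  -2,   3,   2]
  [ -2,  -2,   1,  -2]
Row operations:
R2 → R2 - (1)·R1
R3 → R3 - (1)·R1

Resulting echelon form:
REF = 
  [ -2,  -2,   1,   1]
  [  0,   0,   2,   1]
  [  0,   0,   0,  -3]

Rank = 3 (number of non-zero pivot rows).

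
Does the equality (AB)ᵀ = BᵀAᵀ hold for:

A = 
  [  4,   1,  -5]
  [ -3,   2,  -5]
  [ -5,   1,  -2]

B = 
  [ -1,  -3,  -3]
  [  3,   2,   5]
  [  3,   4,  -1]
Yes

(AB)ᵀ = 
  [-16,  -6,   2]
  [-30,  -7,   9]
  [ -2,  24,  22]

BᵀAᵀ = 
  [-16,  -6,   2]
  [-30,  -7,   9]
  [ -2,  24,  22]

Both sides are equal — this is the standard identity (AB)ᵀ = BᵀAᵀ, which holds for all A, B.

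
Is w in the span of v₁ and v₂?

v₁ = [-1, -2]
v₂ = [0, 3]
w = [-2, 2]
Yes

Form the augmented matrix and row-reduce:
[v₁|v₂|w] = 
  [ -1,   0,  -2]
  [ -2,   3,   2]
R2 → R2 - (2)·R1
REF = 
  [ -1,   0,  -2]
  [  0,   3,   6]

No row of the form [0 0 | nonzero], so the system is consistent. Back-substitution gives c₁ = 2, c₂ = 2: w = (2)·v₁ + (2)·v₂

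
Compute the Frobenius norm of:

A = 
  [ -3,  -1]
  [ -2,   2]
||A||_F = 4.243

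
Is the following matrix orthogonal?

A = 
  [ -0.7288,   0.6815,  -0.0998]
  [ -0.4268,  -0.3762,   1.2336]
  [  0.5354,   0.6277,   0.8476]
No

AᵀA = 
  [  1,   0,   0]
  [  0,   1,  -0.0001]
  [  0,  -0.0001,   2.2502]
≠ I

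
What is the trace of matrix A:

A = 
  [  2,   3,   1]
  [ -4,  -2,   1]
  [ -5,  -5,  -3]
-3

tr(A) = 2 + -2 + -3 = -3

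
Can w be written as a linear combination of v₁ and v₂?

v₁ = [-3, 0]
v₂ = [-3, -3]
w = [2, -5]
Yes

Form the augmented matrix and row-reduce:
[v₁|v₂|w] = 
  [ -3,  -3,   2]
  [  0,  -3,  -5]
(already in echelon form — no row operations needed)

No row of the form [0 0 | nonzero], so the system is consistent. Back-substitution gives c₁ = -7/3, c₂ = 5/3: w = (-7/3)·v₁ + (5/3)·v₂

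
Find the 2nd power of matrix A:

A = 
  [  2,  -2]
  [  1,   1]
A² = A·A:
A²[1,1] = (2)(2) + (-2)(1) = 2
A²[1,2] = (2)(-2) + (-2)(1) = -6
A²[2,1] = (1)(2) + (1)(1) = 3
A²[2,2] = (1)(-2) + (1)(1) = -1
A² = 
  [  2,  -6]
  [  3,  -1]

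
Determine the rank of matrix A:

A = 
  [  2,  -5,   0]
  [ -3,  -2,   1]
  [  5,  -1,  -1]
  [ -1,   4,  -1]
Row reduce:
R2 → R2 + (3/2)·R1
R3 → R3 - (5/2)·R1
R4 → R4 + (1/2)·R1
R3 → R3 + (23/19)·R2
R4 → R4 + (3/19)·R2
R4 → R4 + (4)·R3
REF = 
  [    2,    -5,     0]
  [    0, -19/2,     1]
  [    0,     0,  4/19]
  [    0,     0,     0]
Pivot columns: 1, 2, 3 → 3 pivots.

rank(A) = 3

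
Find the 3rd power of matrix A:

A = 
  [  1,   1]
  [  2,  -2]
A² = A·A:
A²[1,1] = (1)(1) + (1)(2) = 3
A²[1,2] = (1)(1) + (1)(-2) = -1
A²[2,1] = (2)(1) + (-2)(2) = -2
A²[2,2] = (2)(1) + (-2)(-2) = 6
A² = 
  [  3,  -1]
  [ -2,   6]

A^3 = A^2·A:
A^3[1,1] = (3)(1) + (-1)(2) = 1
A^3[1,2] = (3)(1) + (-1)(-2) = 5
A^3[2,1] = (-2)(1) + (6)(2) = 10
A^3[2,2] = (-2)(1) + (6)(-2) = -14
A^3 = 
  [  1,   5]
  [ 10, -14]

Therefore
A^3 = 
  [  1,   5]
  [ 10, -14]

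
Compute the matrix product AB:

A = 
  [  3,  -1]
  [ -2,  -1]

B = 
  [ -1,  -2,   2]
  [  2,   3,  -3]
A is 2×2 and B is 2×3, so AB is 2×3. Each entry is (row of A)·(column of B):
AB[1,1] = (3)(-1) + (-1)(2) = -5
AB[1,2] = (3)(-2) + (-1)(3) = -9
AB[1,3] = (3)(2) + (-1)(-3) = 9
AB[2,1] = (-2)(-1) + (-1)(2) = 0
AB[2,2] = (-2)(-2) + (-1)(3) = 1
AB[2,3] = (-2)(2) + (-1)(-3) = -1

AB = 
  [ -5,  -9,   9]
  [  0,   1,  -1]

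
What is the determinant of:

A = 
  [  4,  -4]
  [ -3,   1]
For a 2×2 matrix, det = ad - bc = (4)(1) - (-4)(-3) = -8

det(A) = -8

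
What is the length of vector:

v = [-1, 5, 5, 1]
7.211

||v||₂ = √((-1)² + (5)² + (5)² + (1)²) = √52 = 7.211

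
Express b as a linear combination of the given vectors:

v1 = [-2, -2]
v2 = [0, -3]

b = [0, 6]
c1 = 0, c2 = -2

b = 0·v1 + -2·v2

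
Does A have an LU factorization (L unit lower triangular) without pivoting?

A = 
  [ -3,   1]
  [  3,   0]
Yes.
A[1,1] = -3 ≠ 0, so Gaussian elimination proceeds without a row swap: multiplier ℓ₂₁ = (3)/(-3) = -1, and U[2,2] = 0 - (-1)(1) = 1.
L = 
  [  1,   0]
  [ -1,   1]
U = 
  [ -3,   1]
  [  0,   1]
Check row 2 of LU: [(-1)(-3), (-1)(1) + 1] = [3, 0] = row 2 of A ✓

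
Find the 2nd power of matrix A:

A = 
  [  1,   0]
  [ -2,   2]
A² = A·A:
A²[1,1] = (1)(1) + (0)(-2) = 1
A²[1,2] = (1)(0) + (0)(2) = 0
A²[2,1] = (-2)(1) + (2)(-2) = -6
A²[2,2] = (-2)(0) + (2)(2) = 4
A² = 
  [  1,   0]
  [ -6,   4]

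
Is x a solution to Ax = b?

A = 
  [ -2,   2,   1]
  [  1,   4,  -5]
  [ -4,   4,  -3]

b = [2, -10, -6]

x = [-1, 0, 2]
No

Ax = [4, -11, -2] ≠ b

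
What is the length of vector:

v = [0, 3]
3

||v||₂ = √((0)² + (3)²) = √9 = 3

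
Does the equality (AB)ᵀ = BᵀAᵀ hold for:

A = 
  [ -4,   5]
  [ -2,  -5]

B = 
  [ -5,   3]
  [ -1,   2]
Yes

(AB)ᵀ = 
  [ 15,  15]
  [ -2, -16]

BᵀAᵀ = 
  [ 15,  15]
  [ -2, -16]

Both sides are equal — this is the standard identity (AB)ᵀ = BᵀAᵀ, which holds for all A, B.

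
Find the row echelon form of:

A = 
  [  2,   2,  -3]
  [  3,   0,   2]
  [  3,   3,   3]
Row operations:
R2 → R2 - (3/2)·R1
R3 → R3 - (3/2)·R1

Resulting echelon form:
REF = 
  [   2,    2,   -3]
  [   0,   -3, 13/2]
  [   0,    0, 15/2]

Rank = 3 (number of non-zero pivot rows).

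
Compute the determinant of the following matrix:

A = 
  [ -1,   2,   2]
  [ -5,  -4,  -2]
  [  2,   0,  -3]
-34

Cofactor expansion along row 1:
det(A) = (-1)·((-4)(-3) - (-2)(0)) - (2)·((-5)(-3) - (-2)(2)) + (2)·((-5)(0) - (-4)(2))
  = (-1)(12) - (2)(19) + (2)(8)
  = -34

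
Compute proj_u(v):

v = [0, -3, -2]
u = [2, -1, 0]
v·u = (0)(2) + (-3)(-1) + (-2)(0) = 3
u·u = (2)² + (-1)² + (0)² = 5
proj_u(v) = (v·u / u·u) × u = (3/5) × u

proj_u(v) = [6/5, -3/5, 0]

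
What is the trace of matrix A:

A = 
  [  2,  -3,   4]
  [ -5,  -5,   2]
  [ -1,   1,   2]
-1

tr(A) = 2 + -5 + 2 = -1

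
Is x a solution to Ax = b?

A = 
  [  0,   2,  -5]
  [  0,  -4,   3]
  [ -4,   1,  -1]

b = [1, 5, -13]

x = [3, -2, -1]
Yes

Ax = [1, 5, -13] = b ✓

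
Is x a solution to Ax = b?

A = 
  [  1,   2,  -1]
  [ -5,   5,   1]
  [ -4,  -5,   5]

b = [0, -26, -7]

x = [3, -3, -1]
No

Ax = [-2, -31, -2] ≠ b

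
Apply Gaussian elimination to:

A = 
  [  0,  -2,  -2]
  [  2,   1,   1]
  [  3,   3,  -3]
Row operations:
Swap R1 ↔ R2
R3 → R3 - (3/2)·R1
R3 → R3 + (3/4)·R2

Resulting echelon form:
REF = 
  [  2,   1,   1]
  [  0,  -2,  -2]
  [  0,   0,  -6]

Rank = 3 (number of non-zero pivot rows).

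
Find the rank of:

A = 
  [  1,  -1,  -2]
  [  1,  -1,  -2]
Row reduce:
R2 → R2 - (1)·R1
REF = 
  [  1,  -1,  -2]
  [  0,   0,   0]
Pivot columns: 1 → 1 pivot.

rank(A) = 1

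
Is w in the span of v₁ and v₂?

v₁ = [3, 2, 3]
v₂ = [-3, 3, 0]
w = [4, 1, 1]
No

Form the augmented matrix and row-reduce:
[v₁|v₂|w] = 
  [  3,  -3,   4]
  [  2,   3,   1]
  [  3,   0,   1]
R2 → R2 - (2/3)·R1
R3 → R3 - (1)·R1
R3 → R3 - (3/5)·R2
REF = 
  [   3,   -3,    4]
  [   0,    5, -5/3]
  [   0,    0,   -2]

Row 3 reads [0 0 | -2], i.e. 0 = -2, so the system is inconsistent and w ∉ span{v₁, v₂}.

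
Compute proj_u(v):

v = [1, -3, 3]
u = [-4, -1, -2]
v·u = (1)(-4) + (-3)(-1) + (3)(-2) = -7
u·u = (-4)² + (-1)² + (-2)² = 21
proj_u(v) = (v·u / u·u) × u = (-7/21) × u = (-1/3) × u

proj_u(v) = [4/3, 1/3, 2/3]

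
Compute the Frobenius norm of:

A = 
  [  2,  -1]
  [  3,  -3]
||A||_F = 4.796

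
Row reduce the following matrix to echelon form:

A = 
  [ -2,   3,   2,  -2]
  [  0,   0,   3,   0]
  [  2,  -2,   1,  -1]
Row operations:
R3 → R3 + (1)·R1
Swap R2 ↔ R3

Resulting echelon form:
REF = 
  [ -2,   3,   2,  -2]
  [  0,   1,   3,  -3]
  [  0,   0,   3,   0]

Rank = 3 (number of non-zero pivot rows).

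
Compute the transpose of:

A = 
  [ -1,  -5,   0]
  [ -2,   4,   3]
Aᵀ = 
  [ -1,  -2]
  [ -5,   4]
  [  0,   3]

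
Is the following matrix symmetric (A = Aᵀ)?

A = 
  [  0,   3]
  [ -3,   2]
No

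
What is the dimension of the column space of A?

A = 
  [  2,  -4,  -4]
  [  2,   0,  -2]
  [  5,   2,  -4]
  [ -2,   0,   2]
Row reduce:
R2 → R2 - (1)·R1
R3 → R3 - (5/2)·R1
R4 → R4 + (1)·R1
R3 → R3 - (3)·R2
R4 → R4 + (1)·R2
REF = 
  [  2,  -4,  -4]
  [  0,   4,   2]
  [  0,   0,   0]
  [  0,   0,   0]
Pivot columns: 1, 2 → 2 pivots.
dim(Col(A)) = number of pivot columns = 2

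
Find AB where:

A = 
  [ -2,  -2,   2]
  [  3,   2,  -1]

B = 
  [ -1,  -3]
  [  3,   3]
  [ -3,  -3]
AB = 
  [-10,  -6]
  [  6,   0]

A is 2×3 and B is 3×2, so AB is 2×2. Each entry is (row of A)·(column of B):
AB[1,1] = (-2)(-1) + (-2)(3) + (2)(-3) = -10
AB[1,2] = (-2)(-3) + (-2)(3) + (2)(-3) = -6
AB[2,1] = (3)(-1) + (2)(3) + (-1)(-3) = 6
AB[2,2] = (3)(-3) + (2)(3) + (-1)(-3) = 0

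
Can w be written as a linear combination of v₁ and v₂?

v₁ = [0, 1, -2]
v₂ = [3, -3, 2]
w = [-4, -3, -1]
No

Form the augmented matrix and row-reduce:
[v₁|v₂|w] = 
  [  0,   3,  -4]
  [  1,  -3,  -3]
  [ -2,   2,  -1]
Swap R1 ↔ R2
R3 → R3 + (2)·R1
R3 → R3 + (4/3)·R2
REF = 
  [    1,    -3,    -3]
  [    0,     3,    -4]
  [    0,     0, -37/3]

Row 3 reads [0 0 | -37/3], i.e. 0 = -37/3, so the system is inconsistent and w ∉ span{v₁, v₂}.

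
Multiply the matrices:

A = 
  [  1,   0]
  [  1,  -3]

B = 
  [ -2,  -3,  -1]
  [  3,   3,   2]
AB = 
  [ -2,  -3,  -1]
  [-11, -12,  -7]

A is 2×2 and B is 2×3, so AB is 2×3. Each entry is (row of A)·(column of B):
AB[1,1] = (1)(-2) + (0)(3) = -2
AB[1,2] = (1)(-3) + (0)(3) = -3
AB[1,3] = (1)(-1) + (0)(2) = -1
AB[2,1] = (1)(-2) + (-3)(3) = -11
AB[2,2] = (1)(-3) + (-3)(3) = -12
AB[2,3] = (1)(-1) + (-3)(2) = -7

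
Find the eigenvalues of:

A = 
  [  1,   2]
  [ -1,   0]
λ = (1 + i√7)/2, (1 - i√7)/2  (≈ 0.5 + 1.323i, 0.5 - 1.323i)

tr(A) = 1, det(A) = 2
Characteristic polynomial: λ² - tr(A)λ + det(A) = λ² - λ + 2
λ² - λ + 2 = 0  ⇒  λ = (1 ± √((-1)² - 4·(2)))/2 = (1 ± √(-7))/2
  = (1 + i√7)/2,  (1 - i√7)/2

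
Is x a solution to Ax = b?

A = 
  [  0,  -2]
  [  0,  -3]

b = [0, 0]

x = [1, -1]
No

Ax = [2, 3] ≠ b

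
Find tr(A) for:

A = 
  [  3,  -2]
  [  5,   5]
8

tr(A) = 3 + 5 = 8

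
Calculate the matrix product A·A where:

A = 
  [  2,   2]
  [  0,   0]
A² = A·A:
A²[1,1] = (2)(2) + (2)(0) = 4
A²[1,2] = (2)(2) + (2)(0) = 4
A²[2,1] = (0)(2) + (0)(0) = 0
A²[2,2] = (0)(2) + (0)(0) = 0
A² = 
  [  4,   4]
  [  0,   0]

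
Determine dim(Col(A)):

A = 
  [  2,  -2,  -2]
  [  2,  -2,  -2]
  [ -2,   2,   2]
Row reduce:
R2 → R2 - (1)·R1
R3 → R3 + (1)·R1
REF = 
  [  2,  -2,  -2]
  [  0,   0,   0]
  [  0,   0,   0]
Pivot columns: 1 → 1 pivot.
dim(Col(A)) = number of pivot columns = 1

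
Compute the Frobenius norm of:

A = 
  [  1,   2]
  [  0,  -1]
||A||_F = 2.449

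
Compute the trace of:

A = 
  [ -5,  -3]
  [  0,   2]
-3

tr(A) = -5 + 2 = -3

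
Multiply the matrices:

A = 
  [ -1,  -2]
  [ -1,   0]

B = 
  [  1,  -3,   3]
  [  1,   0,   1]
AB = 
  [ -3,   3,  -5]
  [ -1,   3,  -3]

A is 2×2 and B is 2×3, so AB is 2×3. Each entry is (row of A)·(column of B):
AB[1,1] = (-1)(1) + (-2)(1) = -3
AB[1,2] = (-1)(-3) + (-2)(0) = 3
AB[1,3] = (-1)(3) + (-2)(1) = -5
AB[2,1] = (-1)(1) + (0)(1) = -1
AB[2,2] = (-1)(-3) + (0)(0) = 3
AB[2,3] = (-1)(3) + (0)(1) = -3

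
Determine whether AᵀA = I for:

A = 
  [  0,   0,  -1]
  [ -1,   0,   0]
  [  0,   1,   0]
Yes

AᵀA = 
  [  1,   0,   0]
  [  0,   1,   0]
  [  0,   0,   1]
= I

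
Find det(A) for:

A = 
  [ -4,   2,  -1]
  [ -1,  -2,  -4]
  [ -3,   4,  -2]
Cofactor expansion along row 1:
det(A) = (-4)·((-2)(-2) - (-4)(4)) - (2)·((-1)(-2) - (-4)(-3)) + (-1)·((-1)(4) - (-2)(-3))
  = (-4)(20) - (2)(-10) + (-1)(-10)
  = -50

det(A) = -50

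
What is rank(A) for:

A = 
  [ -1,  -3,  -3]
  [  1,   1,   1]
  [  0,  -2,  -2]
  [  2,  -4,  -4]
rank(A) = 2

Row reduce:
R2 → R2 + (1)·R1
R4 → R4 + (2)·R1
R3 → R3 - (1)·R2
R4 → R4 - (5)·R2
REF = 
  [ -1,  -3,  -3]
  [  0,  -2,  -2]
  [  0,   0,   0]
  [  0,   0,   0]
Pivot columns: 1, 2 → 2 pivots.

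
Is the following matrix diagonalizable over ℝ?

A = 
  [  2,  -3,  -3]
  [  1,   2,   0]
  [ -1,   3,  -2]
No

Characteristic polynomial: det(λI - A) = λ³ - 2λ² - 4λ + 29
By the rational root theorem any rational root is an integer dividing 29; none of those is a root, so p(λ) has no rational roots and hence (being an irreducible cubic) no repeated roots.
Discriminant of the cubic: Δ = -17283
Δ < 0 ⇒ one real eigenvalue and a complex-conjugate pair: λ ≈ 2.441 + 2.027i, 2.441 - 2.027i, -2.881
Has complex eigenvalues (not diagonalizable over ℝ).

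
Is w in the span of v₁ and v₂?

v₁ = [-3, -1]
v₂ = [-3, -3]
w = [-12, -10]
Yes

Form the augmented matrix and row-reduce:
[v₁|v₂|w] = 
  [ -3,  -3, -12]
  [ -1,  -3, -10]
R2 → R2 - (1/3)·R1
REF = 
  [ -3,  -3, -12]
  [  0,  -2,  -6]

No row of the form [0 0 | nonzero], so the system is consistent. Back-substitution gives c₁ = 1, c₂ = 3: w = (1)·v₁ + (3)·v₂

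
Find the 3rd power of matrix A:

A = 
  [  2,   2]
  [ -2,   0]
A² = A·A:
A²[1,1] = (2)(2) + (2)(-2) = 0
A²[1,2] = (2)(2) + (2)(0) = 4
A²[2,1] = (-2)(2) + (0)(-2) = -4
A²[2,2] = (-2)(2) + (0)(0) = -4
A² = 
  [  0,   4]
  [ -4,  -4]

A^3 = A^2·A:
A^3[1,1] = (0)(2) + (4)(-2) = -8
A^3[1,2] = (0)(2) + (4)(0) = 0
A^3[2,1] = (-4)(2) + (-4)(-2) = 0
A^3[2,2] = (-4)(2) + (-4)(0) = -8
A^3 = 
  [ -8,   0]
  [  0,  -8]

Therefore
A^3 = 
  [ -8,   0]
  [  0,  -8]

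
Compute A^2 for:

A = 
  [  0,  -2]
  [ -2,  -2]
A² = A·A:
A²[1,1] = (0)(0) + (-2)(-2) = 4
A²[1,2] = (0)(-2) + (-2)(-2) = 4
A²[2,1] = (-2)(0) + (-2)(-2) = 4
A²[2,2] = (-2)(-2) + (-2)(-2) = 8
A² = 
  [  4,   4]
  [  4,   8]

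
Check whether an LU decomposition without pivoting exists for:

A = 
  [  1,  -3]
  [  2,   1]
Yes.
A[1,1] = 1 ≠ 0, so Gaussian elimination proceeds without a row swap: multiplier ℓ₂₁ = (2)/(1) = 2, and U[2,2] = 1 - (2)(-3) = 7.
L = 
  [  1,   0]
  [  2,   1]
U = 
  [  1,  -3]
  [  0,   7]
Check row 2 of LU: [(2)(1), (2)(-3) + 7] = [2, 1] = row 2 of A ✓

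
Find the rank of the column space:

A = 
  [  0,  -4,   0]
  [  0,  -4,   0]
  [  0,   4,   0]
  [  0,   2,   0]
dim(Col(A)) = 1

Row reduce:
R2 → R2 - (1)·R1
R3 → R3 + (1)·R1
R4 → R4 + (1/2)·R1
REF = 
  [  0,  -4,   0]
  [  0,   0,   0]
  [  0,   0,   0]
  [  0,   0,   0]
Pivot columns: 2 → 1 pivot.
dim(Col(A)) = number of pivot columns = 1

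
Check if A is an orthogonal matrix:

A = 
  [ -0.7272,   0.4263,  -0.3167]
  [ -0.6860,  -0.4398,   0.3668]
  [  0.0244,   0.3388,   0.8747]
No

AᵀA = 
  [  1,   0,   0]
  [  0,   0.4899,   0]
  [  0,   0,   0.9999]
≠ I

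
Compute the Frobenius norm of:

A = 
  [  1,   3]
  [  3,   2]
||A||_F = 4.796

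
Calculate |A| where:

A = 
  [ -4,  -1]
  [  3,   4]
For a 2×2 matrix, det = ad - bc = (-4)(4) - (-1)(3) = -13

det(A) = -13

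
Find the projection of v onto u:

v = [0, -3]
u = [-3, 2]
proj_u(v) = [18/13, -12/13]

v·u = (0)(-3) + (-3)(2) = -6
u·u = (-3)² + (2)² = 13
proj_u(v) = (v·u / u·u) × u = (-6/13) × u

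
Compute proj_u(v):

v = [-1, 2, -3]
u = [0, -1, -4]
proj_u(v) = [0, -10/17, -40/17]

v·u = (-1)(0) + (2)(-1) + (-3)(-4) = 10
u·u = (0)² + (-1)² + (-4)² = 17
proj_u(v) = (v·u / u·u) × u = (10/17) × u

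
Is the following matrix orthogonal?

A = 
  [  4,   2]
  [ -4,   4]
No

AᵀA = 
  [ 32,  -8]
  [ -8,  20]
≠ I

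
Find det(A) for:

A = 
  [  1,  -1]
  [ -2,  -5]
-7

For a 2×2 matrix, det = ad - bc = (1)(-5) - (-1)(-2) = -7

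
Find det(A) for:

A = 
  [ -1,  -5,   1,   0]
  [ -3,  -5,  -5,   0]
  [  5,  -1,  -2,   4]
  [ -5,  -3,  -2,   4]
Cofactor expansion along row 1: det(A) = a₁₁M₁₁ - a₁₂M₁₂ + a₁₃M₁₃ - a₁₄M₁₄

M₁₁ = det[[-5, -5, 0]; [-1, -2, 4]; [-3, -2, 4]]
  = (-5)·((-2)(4) - (4)(-2)) - (-5)·((-1)(4) - (4)(-3)) + (0)·((-1)(-2) - (-2)(-3))
  = (-5)(0) - (-5)(8) + (0)(-4)
  = 40
M₁₂ = det[[-3, -5, 0]; [5, -2, 4]; [-5, -2, 4]]
  = (-3)·((-2)(4) - (4)(-2)) - (-5)·((5)(4) - (4)(-5)) + (0)·((5)(-2) - (-2)(-5))
  = (-3)(0) - (-5)(40) + (0)(-20)
  = 200
M₁₃ = det[[-3, -5, 0]; [5, -1, 4]; [-5, -3, 4]]
  = (-3)·((-1)(4) - (4)(-3)) - (-5)·((5)(4) - (4)(-5)) + (0)·((5)(-3) - (-1)(-5))
  = (-3)(8) - (-5)(40) + (0)(-20)
  = 176
M₁₄ = det[[-3, -5, -5]; [5, -1, -2]; [-5, -3, -2]]
  = (-3)·((-1)(-2) - (-2)(-3)) - (-5)·((5)(-2) - (-2)(-5)) + (-5)·((5)(-3) - (-1)(-5))
  = (-3)(-4) - (-5)(-20) + (-5)(-20)
  = 12

det(A) = (-1)(40) - (-5)(200) + (1)(176) - (0)(12) = 1136

det(A) = 1136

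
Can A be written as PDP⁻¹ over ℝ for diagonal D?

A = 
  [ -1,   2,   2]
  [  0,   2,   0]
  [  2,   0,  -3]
Yes

Characteristic polynomial: det(λI - A) = λ³ + 2λ² - 9λ + 2
Testing integer divisors of the constant term: p(2) = 0, so (λ - 2) is a factor:
p(λ) = (λ - 2)(λ² + 4λ - 1)
λ² + 4λ - 1 = 0  ⇒  λ = (-4 ± √((4)² - 4·(-1)))/2 = (-4 ± √(20))/2
  = -2 + √5,  -2 - √5
Eigenvalues: 2, -2 + √5, -2 - √5  (≈ 2, 0.2361, -4.236)
The two irrational eigenvalues are distinct (simple), so each has alg. mult. = geom. mult. = 1.
λ=2: alg. mult. = 1, geom. mult. = 3 - rank(A - (2)I) = 3 - 2 = 1
Sum of geometric multiplicities equals n, so A has n independent eigenvectors.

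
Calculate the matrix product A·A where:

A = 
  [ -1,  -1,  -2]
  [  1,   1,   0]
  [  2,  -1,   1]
A² = A·A:
A²[1,1] = (-1)(-1) + (-1)(1) + (-2)(2) = -4
A²[1,2] = (-1)(-1) + (-1)(1) + (-2)(-1) = 2
A²[1,3] = (-1)(-2) + (-1)(0) + (-2)(1) = 0
A²[2,1] = (1)(-1) + (1)(1) + (0)(2) = 0
A²[2,2] = (1)(-1) + (1)(1) + (0)(-1) = 0
A²[2,3] = (1)(-2) + (1)(0) + (0)(1) = -2
A²[3,1] = (2)(-1) + (-1)(1) + (1)(2) = -1
A²[3,2] = (2)(-1) + (-1)(1) + (1)(-1) = -4
A²[3,3] = (2)(-2) + (-1)(0) + (1)(1) = -3
A² = 
  [ -4,   2,   0]
  [  0,   0,  -2]
  [ -1,  -4,  -3]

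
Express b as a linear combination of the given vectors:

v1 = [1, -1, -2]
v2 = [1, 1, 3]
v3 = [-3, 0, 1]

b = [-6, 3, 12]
c1 = 0, c2 = 3, c3 = 3

b = 0·v1 + 3·v2 + 3·v3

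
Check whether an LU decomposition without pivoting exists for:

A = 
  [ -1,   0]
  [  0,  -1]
Yes.
A[1,1] = -1 ≠ 0, so Gaussian elimination proceeds without a row swap: multiplier ℓ₂₁ = (0)/(-1) = 0, and U[2,2] = -1 - (0)(0) = -1.
L = 
  [  1,   0]
  [  0,   1]
U = 
  [ -1,   0]
  [  0,  -1]
Check row 2 of LU: [(0)(-1), (0)(0) + (-1)] = [0, -1] = row 2 of A ✓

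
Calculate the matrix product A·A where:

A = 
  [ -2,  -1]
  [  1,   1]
A² = A·A:
A²[1,1] = (-2)(-2) + (-1)(1) = 3
A²[1,2] = (-2)(-1) + (-1)(1) = 1
A²[2,1] = (1)(-2) + (1)(1) = -1
A²[2,2] = (1)(-1) + (1)(1) = 0
A² = 
  [  3,   1]
  [ -1,   0]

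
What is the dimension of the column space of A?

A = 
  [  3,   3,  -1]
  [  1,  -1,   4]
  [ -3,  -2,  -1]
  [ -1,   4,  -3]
dim(Col(A)) = 3

Row reduce:
R2 → R2 - (1/3)·R1
R3 → R3 + (1)·R1
R4 → R4 + (1/3)·R1
R3 → R3 + (1/2)·R2
R4 → R4 + (5/2)·R2
R4 → R4 - (45)·R3
REF = 
  [   3,    3,   -1]
  [   0,   -2, 13/3]
  [   0,    0,  1/6]
  [   0,    0,    0]
Pivot columns: 1, 2, 3 → 3 pivots.
dim(Col(A)) = number of pivot columns = 3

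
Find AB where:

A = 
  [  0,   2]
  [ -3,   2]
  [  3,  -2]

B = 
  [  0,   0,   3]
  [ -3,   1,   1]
AB = 
  [ -6,   2,   2]
  [ -6,   2,  -7]
  [  6,  -2,   7]

A is 3×2 and B is 2×3, so AB is 3×3. Each entry is (row of A)·(column of B):
AB[1,1] = (0)(0) + (2)(-3) = -6
AB[1,2] = (0)(0) + (2)(1) = 2
AB[1,3] = (0)(3) + (2)(1) = 2
AB[2,1] = (-3)(0) + (2)(-3) = -6
AB[2,2] = (-3)(0) + (2)(1) = 2
AB[2,3] = (-3)(3) + (2)(1) = -7
AB[3,1] = (3)(0) + (-2)(-3) = 6
AB[3,2] = (3)(0) + (-2)(1) = -2
AB[3,3] = (3)(3) + (-2)(1) = 7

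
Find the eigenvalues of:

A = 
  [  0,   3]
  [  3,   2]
λ = 1 + √10, 1 - √10  (≈ 4.162, -2.162)

tr(A) = 2, det(A) = -9
Characteristic polynomial: λ² - tr(A)λ + det(A) = λ² - 2λ - 9
λ² - 2λ - 9 = 0  ⇒  λ = (2 ± √((-2)² - 4·(-9)))/2 = (2 ± √(40))/2
  = 1 + √10,  1 - √10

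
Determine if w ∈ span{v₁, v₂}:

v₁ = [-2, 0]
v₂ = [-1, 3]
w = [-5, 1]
Yes

Form the augmented matrix and row-reduce:
[v₁|v₂|w] = 
  [ -2,  -1,  -5]
  [  0,   3,   1]
(already in echelon form — no row operations needed)

No row of the form [0 0 | nonzero], so the system is consistent. Back-substitution gives c₁ = 7/3, c₂ = 1/3: w = (7/3)·v₁ + (1/3)·v₂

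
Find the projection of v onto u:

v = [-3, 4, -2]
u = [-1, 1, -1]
v·u = (-3)(-1) + (4)(1) + (-2)(-1) = 9
u·u = (-1)² + (1)² + (-1)² = 3
proj_u(v) = (v·u / u·u) × u = (9/3) × u = (3) × u

proj_u(v) = [-3, 3, -3]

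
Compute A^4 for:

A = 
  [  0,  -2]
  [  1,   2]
A^4 = 
  [ -4,   0]
  [  0,  -4]

A² = A·A:
A²[1,1] = (0)(0) + (-2)(1) = -2
A²[1,2] = (0)(-2) + (-2)(2) = -4
A²[2,1] = (1)(0) + (2)(1) = 2
A²[2,2] = (1)(-2) + (2)(2) = 2
A² = 
  [ -2,  -4]
  [  2,   2]

A^3 = A^2·A:
A^3[1,1] = (-2)(0) + (-4)(1) = -4
A^3[1,2] = (-2)(-2) + (-4)(2) = -4
A^3[2,1] = (2)(0) + (2)(1) = 2
A^3[2,2] = (2)(-2) + (2)(2) = 0
A^3 = 
  [ -4,  -4]
  [  2,   0]

A^4 = A^3·A:
A^4[1,1] = (-4)(0) + (-4)(1) = -4
A^4[1,2] = (-4)(-2) + (-4)(2) = 0
A^4[2,1] = (2)(0) + (0)(1) = 0
A^4[2,2] = (2)(-2) + (0)(2) = -4
A^4 = 
  [ -4,   0]
  [  0,  -4]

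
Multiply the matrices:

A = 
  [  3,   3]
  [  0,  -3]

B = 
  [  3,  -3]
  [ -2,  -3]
A is 2×2 and B is 2×2, so AB is 2×2. Each entry is (row of A)·(column of B):
AB[1,1] = (3)(3) + (3)(-2) = 3
AB[1,2] = (3)(-3) + (3)(-3) = -18
AB[2,1] = (0)(3) + (-3)(-2) = 6
AB[2,2] = (0)(-3) + (-3)(-3) = 9

AB = 
  [  3, -18]
  [  6,   9]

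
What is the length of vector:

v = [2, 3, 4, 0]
5.385

||v||₂ = √((2)² + (3)² + (4)² + (0)²) = √29 = 5.385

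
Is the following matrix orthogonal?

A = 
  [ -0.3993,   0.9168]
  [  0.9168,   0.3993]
Yes

AᵀA = 
  [  1,   0]
  [  0,   1]
≈ I (equal to I up to the 4-dp rounding of the entries)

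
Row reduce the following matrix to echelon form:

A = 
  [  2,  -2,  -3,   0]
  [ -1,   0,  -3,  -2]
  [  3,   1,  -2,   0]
Row operations:
R2 → R2 + (1/2)·R1
R3 → R3 - (3/2)·R1
R3 → R3 + (4)·R2

Resulting echelon form:
REF = 
  [    2,    -2,    -3,     0]
  [    0,    -1,  -9/2,    -2]
  [    0,     0, -31/2,    -8]

Rank = 3 (number of non-zero pivot rows).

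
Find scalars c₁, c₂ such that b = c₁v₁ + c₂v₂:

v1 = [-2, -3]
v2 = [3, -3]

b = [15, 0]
c1 = -3, c2 = 3

b = -3·v1 + 3·v2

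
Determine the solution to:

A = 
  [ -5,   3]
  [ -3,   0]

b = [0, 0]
x = [0, 0]

Row reduce the augmented matrix [A|b]:
R2 → R2 - (3/5)·R1
REF = 
  [  -5,    3,    0]
  [   0, -9/5,    0]

Back-substitution:
x₂ = 0 / (-9/5) = 0
x₁ = (0 - (3)(0)) / (-5) = 0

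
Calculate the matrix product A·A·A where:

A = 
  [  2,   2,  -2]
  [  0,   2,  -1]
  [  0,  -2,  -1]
A² = A·A:
A²[1,1] = (2)(2) + (2)(0) + (-2)(0) = 4
A²[1,2] = (2)(2) + (2)(2) + (-2)(-2) = 12
A²[1,3] = (2)(-2) + (2)(-1) + (-2)(-1) = -4
A²[2,1] = (0)(2) + (2)(0) + (-1)(0) = 0
A²[2,2] = (0)(2) + (2)(2) + (-1)(-2) = 6
A²[2,3] = (0)(-2) + (2)(-1) + (-1)(-1) = -1
A²[3,1] = (0)(2) + (-2)(0) + (-1)(0) = 0
A²[3,2] = (0)(2) + (-2)(2) + (-1)(-2) = -2
A²[3,3] = (0)(-2) + (-2)(-1) + (-1)(-1) = 3
A² = 
  [  4,  12,  -4]
  [  0,   6,  -1]
  [  0,  -2,   3]

A^3 = A^2·A:
A^3[1,1] = (4)(2) + (12)(0) + (-4)(0) = 8
A^3[1,2] = (4)(2) + (12)(2) + (-4)(-2) = 40
A^3[1,3] = (4)(-2) + (12)(-1) + (-4)(-1) = -16
A^3[2,1] = (0)(2) + (6)(0) + (-1)(0) = 0
A^3[2,2] = (0)(2) + (6)(2) + (-1)(-2) = 14
A^3[2,3] = (0)(-2) + (6)(-1) + (-1)(-1) = -5
A^3[3,1] = (0)(2) + (-2)(0) + (3)(0) = 0
A^3[3,2] = (0)(2) + (-2)(2) + (3)(-2) = -10
A^3[3,3] = (0)(-2) + (-2)(-1) + (3)(-1) = -1
A^3 = 
  [  8,  40, -16]
  [  0,  14,  -5]
  [  0, -10,  -1]

Therefore
A^3 = 
  [  8,  40, -16]
  [  0,  14,  -5]
  [  0, -10,  -1]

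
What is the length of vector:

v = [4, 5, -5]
8.124

||v||₂ = √((4)² + (5)² + (-5)²) = √66 = 8.124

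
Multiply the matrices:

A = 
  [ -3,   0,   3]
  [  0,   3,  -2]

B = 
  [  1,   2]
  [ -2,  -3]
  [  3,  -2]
AB = 
  [  6, -12]
  [-12,  -5]

A is 2×3 and B is 3×2, so AB is 2×2. Each entry is (row of A)·(column of B):
AB[1,1] = (-3)(1) + (0)(-2) + (3)(3) = 6
AB[1,2] = (-3)(2) + (0)(-3) + (3)(-2) = -12
AB[2,1] = (0)(1) + (3)(-2) + (-2)(3) = -12
AB[2,2] = (0)(2) + (3)(-3) + (-2)(-2) = -5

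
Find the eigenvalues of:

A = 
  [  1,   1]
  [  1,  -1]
λ = √2, -√2  (≈ 1.414, -1.414)

tr(A) = 0, det(A) = -2
Characteristic polynomial: λ² - tr(A)λ + det(A) = λ² - 2
λ² - 2 = 0  ⇒  λ = (0 ± √((0)² - 4·(-2)))/2 = (0 ± √(8))/2
  = √2,  -√2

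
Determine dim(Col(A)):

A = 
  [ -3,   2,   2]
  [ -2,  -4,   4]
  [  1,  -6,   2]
Row reduce:
R2 → R2 - (2/3)·R1
R3 → R3 + (1/3)·R1
R3 → R3 - (1)·R2
REF = 
  [   -3,     2,     2]
  [    0, -16/3,   8/3]
  [    0,     0,     0]
Pivot columns: 1, 2 → 2 pivots.
dim(Col(A)) = number of pivot columns = 2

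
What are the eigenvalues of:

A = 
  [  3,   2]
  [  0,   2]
tr(A) = 5, det(A) = 6
Characteristic polynomial: λ² - tr(A)λ + det(A) = λ² - 5λ + 6
λ² - 5λ + 6 = (λ - 2)(λ - 3)

λ = 3, 2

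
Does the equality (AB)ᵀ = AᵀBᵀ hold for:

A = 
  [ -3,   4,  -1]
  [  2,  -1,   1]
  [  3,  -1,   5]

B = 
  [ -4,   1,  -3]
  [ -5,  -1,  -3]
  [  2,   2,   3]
No

(AB)ᵀ = 
  [-10,  -1,   3]
  [ -9,   5,  14]
  [ -6,   0,   9]

AᵀBᵀ = 
  [  5,   4,   7]
  [-14, -16,   3]
  [-10, -11,  15]

The two matrices differ, so (AB)ᵀ ≠ AᵀBᵀ in general. The correct identity is (AB)ᵀ = BᵀAᵀ.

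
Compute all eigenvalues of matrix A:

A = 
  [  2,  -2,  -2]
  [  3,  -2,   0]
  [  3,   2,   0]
λ = -2, 1 + i√11, 1 - i√11  (≈ -2, 1 + 3.317i, 1 - 3.317i)

Characteristic polynomial: det(λI - A) = λ³ + 8λ + 24
Testing integer divisors of the constant term: p(-2) = 0, so (λ + 2) is a factor:
p(λ) = (λ + 2)(λ² - 2λ + 12)
λ² - 2λ + 12 = 0  ⇒  λ = (2 ± √((-2)² - 4·(12)))/2 = (2 ± √(-44))/2
  = 1 + i√11,  1 - i√11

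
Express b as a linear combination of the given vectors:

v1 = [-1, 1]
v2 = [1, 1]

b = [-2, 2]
c1 = 2, c2 = 0

b = 2·v1 + 0·v2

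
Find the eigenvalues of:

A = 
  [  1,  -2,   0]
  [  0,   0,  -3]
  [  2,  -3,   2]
λ = -1, 2 + √7, 2 - √7  (≈ -1, 4.646, -0.6458)

Characteristic polynomial: det(λI - A) = λ³ - 3λ² - 7λ - 3
Testing integer divisors of the constant term: p(-1) = 0, so (λ + 1) is a factor:
p(λ) = (λ + 1)(λ² - 4λ - 3)
λ² - 4λ - 3 = 0  ⇒  λ = (4 ± √((-4)² - 4·(-3)))/2 = (4 ± √(28))/2
  = 2 + √7,  2 - √7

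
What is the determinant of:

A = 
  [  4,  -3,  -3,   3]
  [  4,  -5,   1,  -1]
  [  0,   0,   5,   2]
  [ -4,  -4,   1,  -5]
Cofactor expansion along row 1: det(A) = a₁₁M₁₁ - a₁₂M₁₂ + a₁₃M₁₃ - a₁₄M₁₄

M₁₁ = det[[-5, 1, -1]; [0, 5, 2]; [-4, 1, -5]]
  = (-5)·((5)(-5) - (2)(1)) - (1)·((0)(-5) - (2)(-4)) + (-1)·((0)(1) - (5)(-4))
  = (-5)(-27) - (1)(8) + (-1)(20)
  = 107
M₁₂ = det[[4, 1, -1]; [0, 5, 2]; [-4, 1, -5]]
  = (4)·((5)(-5) - (2)(1)) - (1)·((0)(-5) - (2)(-4)) + (-1)·((0)(1) - (5)(-4))
  = (4)(-27) - (1)(8) + (-1)(20)
  = -136
M₁₃ = det[[4, -5, -1]; [0, 0, 2]; [-4, -4, -5]]
  = (4)·((0)(-5) - (2)(-4)) - (-5)·((0)(-5) - (2)(-4)) + (-1)·((0)(-4) - (0)(-4))
  = (4)(8) - (-5)(8) + (-1)(0)
  = 72
M₁₄ = det[[4, -5, 1]; [0, 0, 5]; [-4, -4, 1]]
  = (4)·((0)(1) - (5)(-4)) - (-5)·((0)(1) - (5)(-4)) + (1)·((0)(-4) - (0)(-4))
  = (4)(20) - (-5)(20) + (1)(0)
  = 180

det(A) = (4)(107) - (-3)(-136) + (-3)(72) - (3)(180) = -736

det(A) = -736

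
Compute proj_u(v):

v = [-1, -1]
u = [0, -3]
proj_u(v) = [0, -1]

v·u = (-1)(0) + (-1)(-3) = 3
u·u = (0)² + (-3)² = 9
proj_u(v) = (v·u / u·u) × u = (3/9) × u = (1/3) × u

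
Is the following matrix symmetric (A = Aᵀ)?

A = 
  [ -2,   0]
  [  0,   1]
Yes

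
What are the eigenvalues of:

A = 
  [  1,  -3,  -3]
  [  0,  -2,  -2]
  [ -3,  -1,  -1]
Characteristic polynomial: det(λI - A) = λ³ + 2λ² - 12λ
The constant term is 0, so λ = 0 is a root: p(λ) = λ(λ² + 2λ - 12)
λ² + 2λ - 12 = 0  ⇒  λ = (-2 ± √((2)² - 4·(-12)))/2 = (-2 ± √(52))/2
  = -1 + √13,  -1 - √13

λ = 0, -1 + √13, -1 - √13  (≈ 0, 2.606, -4.606)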